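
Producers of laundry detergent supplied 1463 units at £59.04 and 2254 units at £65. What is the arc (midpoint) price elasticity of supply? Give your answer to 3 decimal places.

ΔQ = 2254 − 1463 = 791; ΔP = 65 − 59.04 = 5.96.
Midpoints: P̄ = 62.02, Q̄ = 1858.5.
ε_s = (ΔQ/ΔP)(P̄/Q̄) = (791/5.96)(62.02/1858.5).

4.429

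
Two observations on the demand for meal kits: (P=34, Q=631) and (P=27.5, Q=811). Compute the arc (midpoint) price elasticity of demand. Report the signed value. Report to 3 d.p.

ΔQ = 811 − 631 = 180; ΔP = 27.5 − 34 = -6.5.
Midpoints: P̄ = 30.75, Q̄ = 721.0.
ε = (ΔQ/ΔP)(P̄/Q̄) = (180/-6.5)(30.75/721.0).

-1.181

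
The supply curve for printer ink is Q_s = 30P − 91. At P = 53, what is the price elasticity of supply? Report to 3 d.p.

1.061

At P = 53, Q_s = 1499.
dQ_s/dP = 30.
ε_s = (dQ_s/dP)(P/Q_s) = (30)(53/1499).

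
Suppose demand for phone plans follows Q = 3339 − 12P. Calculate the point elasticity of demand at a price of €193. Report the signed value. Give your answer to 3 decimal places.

At P = 193, Q = 1023.
dQ/dP = −12.
ε = (dQ/dP)(P/Q) = (-12)(193/1023).

-2.264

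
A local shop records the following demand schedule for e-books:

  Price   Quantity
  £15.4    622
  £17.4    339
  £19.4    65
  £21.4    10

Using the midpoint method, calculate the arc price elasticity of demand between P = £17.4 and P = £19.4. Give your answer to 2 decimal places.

At P = 17.4, Q = 339; at P = 19.4, Q = 65.
ΔQ = -274, ΔP = 2.0. Midpoints: P̄ = 18.40, Q̄ = 202.0.
ε = (ΔQ/ΔP)(P̄/Q̄) = (-274/2.0)(18.40/202.0).

-12.48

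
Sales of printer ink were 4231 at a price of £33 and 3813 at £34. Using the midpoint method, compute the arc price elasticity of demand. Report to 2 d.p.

ΔQ = 3813 − 4231 = -418; ΔP = 34 − 33 = 1.
Midpoints: P̄ = 33.50, Q̄ = 4022.0.
ε = (ΔQ/ΔP)(P̄/Q̄) = (-418/1)(33.50/4022.0).

-3.48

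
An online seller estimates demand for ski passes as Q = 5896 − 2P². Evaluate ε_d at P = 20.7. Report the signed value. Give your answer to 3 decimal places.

At P = 20.7, Q = 5039.020.
dQ/dP = −4P = -82.800.
ε = (dQ/dP)(P/Q) = (-82.800)(20.7/5039.020).

-0.340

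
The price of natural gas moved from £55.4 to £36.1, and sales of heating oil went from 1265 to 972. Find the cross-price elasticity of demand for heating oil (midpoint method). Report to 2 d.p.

ΔQ_x = 972 − 1265 = -293; ΔP_y = 36.1 − 55.4 = -19.3.
Midpoints: P̄_y = 45.75, Q̄_x = 1118.5.
ε_xy = (ΔQ_x/ΔP_y)(P̄_y/Q̄_x) = (-293/-19.3)(45.75/1118.5).
ε_xy > 0, so the goods are substitutes.

0.62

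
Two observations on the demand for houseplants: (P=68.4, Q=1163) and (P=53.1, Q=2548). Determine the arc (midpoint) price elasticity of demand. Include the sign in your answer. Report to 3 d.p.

-2.964

ΔQ = 2548 − 1163 = 1385; ΔP = 53.1 − 68.4 = -15.3.
Midpoints: P̄ = 60.75, Q̄ = 1855.5.
ε = (ΔQ/ΔP)(P̄/Q̄) = (1385/-15.3)(60.75/1855.5).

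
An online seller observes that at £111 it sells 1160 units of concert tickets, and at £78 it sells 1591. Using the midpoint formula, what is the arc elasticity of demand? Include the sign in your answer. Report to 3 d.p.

ΔQ = 1591 − 1160 = 431; ΔP = 78 − 111 = -33.
Midpoints: P̄ = 94.50, Q̄ = 1375.5.
ε = (ΔQ/ΔP)(P̄/Q̄) = (431/-33)(94.50/1375.5).

-0.897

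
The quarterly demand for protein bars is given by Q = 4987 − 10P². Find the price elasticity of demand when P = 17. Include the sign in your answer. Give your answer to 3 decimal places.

-2.756

At P = 17, Q = 2097.
dQ/dP = −20P = -340.
ε = (dQ/dP)(P/Q) = (-340)(17/2097).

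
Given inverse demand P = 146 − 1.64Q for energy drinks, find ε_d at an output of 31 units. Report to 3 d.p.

-1.872

At Q = 31, P = 146 − 1.64(31) = 95.16.
dP/dQ = −1.64, so dQ/dP = 1/(−1.64) = -0.610.
ε = (dQ/dP)(P/Q) = (-0.610)(95.16/31).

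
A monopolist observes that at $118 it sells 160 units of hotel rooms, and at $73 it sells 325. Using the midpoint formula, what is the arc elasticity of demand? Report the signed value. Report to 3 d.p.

-1.444

ΔQ = 325 − 160 = 165; ΔP = 73 − 118 = -45.
Midpoints: P̄ = 95.50, Q̄ = 242.5.
ε = (ΔQ/ΔP)(P̄/Q̄) = (165/-45)(95.50/242.5).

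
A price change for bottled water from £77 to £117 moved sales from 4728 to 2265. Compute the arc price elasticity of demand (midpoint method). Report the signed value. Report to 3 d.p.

ΔQ = 2265 − 4728 = -2463; ΔP = 117 − 77 = 40.
Midpoints: P̄ = 97.00, Q̄ = 3496.5.
ε = (ΔQ/ΔP)(P̄/Q̄) = (-2463/40)(97.00/3496.5).

-1.708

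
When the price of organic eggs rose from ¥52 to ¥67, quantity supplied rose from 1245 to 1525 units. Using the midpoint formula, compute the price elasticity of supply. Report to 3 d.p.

0.802

ΔQ = 1525 − 1245 = 280; ΔP = 67 − 52 = 15.
Midpoints: P̄ = 59.50, Q̄ = 1385.0.
ε_s = (ΔQ/ΔP)(P̄/Q̄) = (280/15)(59.50/1385.0).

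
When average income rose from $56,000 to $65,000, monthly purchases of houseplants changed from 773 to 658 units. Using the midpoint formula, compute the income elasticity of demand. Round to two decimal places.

-1.08

ΔQ = -115, ΔI = 9000. Midpoints: Ī = 60,500, Q̄ = 715.5.
ε_I = (ΔQ/ΔI)(Ī/Q̄) = (-115/9000)(60500/715.5).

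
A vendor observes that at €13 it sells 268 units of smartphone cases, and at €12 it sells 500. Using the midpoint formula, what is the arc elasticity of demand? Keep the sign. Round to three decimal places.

-7.552

ΔQ = 500 − 268 = 232; ΔP = 12 − 13 = -1.
Midpoints: P̄ = 12.50, Q̄ = 384.0.
ε = (ΔQ/ΔP)(P̄/Q̄) = (232/-1)(12.50/384.0).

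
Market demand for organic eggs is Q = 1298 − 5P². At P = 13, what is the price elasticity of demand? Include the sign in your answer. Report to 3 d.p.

-3.731

At P = 13, Q = 453.
dQ/dP = −10P = -130.
ε = (dQ/dP)(P/Q) = (-130)(13/453).
|ε| > 1, so demand is elastic at this price.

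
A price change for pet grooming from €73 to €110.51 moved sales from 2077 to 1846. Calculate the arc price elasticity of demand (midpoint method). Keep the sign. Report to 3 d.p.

ΔQ = 1846 − 2077 = -231; ΔP = 110.51 − 73 = 37.51.
Midpoints: P̄ = 91.75, Q̄ = 1961.5.
ε = (ΔQ/ΔP)(P̄/Q̄) = (-231/37.51)(91.75/1961.5).

-0.288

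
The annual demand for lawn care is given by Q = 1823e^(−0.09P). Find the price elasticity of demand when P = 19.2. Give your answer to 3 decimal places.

At P = 19.2, Q = 323.837.
dQ/dP = −0.09·1823e^(−0.09P) = −0.09Q = -29.145.
ε = (dQ/dP)(P/Q) = (-29.145)(19.2/323.837).
|ε| > 1, so demand is elastic at this price.

-1.728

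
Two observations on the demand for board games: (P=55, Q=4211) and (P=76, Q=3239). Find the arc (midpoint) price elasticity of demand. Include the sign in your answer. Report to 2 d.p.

-0.81

ΔQ = 3239 − 4211 = -972; ΔP = 76 − 55 = 21.
Midpoints: P̄ = 65.50, Q̄ = 3725.0.
ε = (ΔQ/ΔP)(P̄/Q̄) = (-972/21)(65.50/3725.0).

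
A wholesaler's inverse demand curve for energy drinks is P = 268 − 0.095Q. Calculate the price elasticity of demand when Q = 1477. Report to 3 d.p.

At Q = 1477, P = 268 − 0.095(1477) = 127.69.
dP/dQ = −0.095, so dQ/dP = 1/(−0.095) = -10.526.
ε = (dQ/dP)(P/Q) = (-10.526)(127.69/1477).

-0.910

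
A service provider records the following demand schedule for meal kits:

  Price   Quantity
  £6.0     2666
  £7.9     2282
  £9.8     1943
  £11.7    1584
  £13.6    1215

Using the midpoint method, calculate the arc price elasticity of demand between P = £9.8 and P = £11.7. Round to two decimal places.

-1.15

At P = 9.8, Q = 1943; at P = 11.7, Q = 1584.
ΔQ = -359, ΔP = 1.9. Midpoints: P̄ = 10.75, Q̄ = 1763.5.
ε = (ΔQ/ΔP)(P̄/Q̄) = (-359/1.9)(10.75/1763.5).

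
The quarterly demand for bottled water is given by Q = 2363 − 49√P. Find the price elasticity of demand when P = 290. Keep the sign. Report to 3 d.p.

At P = 290, Q = 1528.560.
dQ/dP = −49/(2√P) = -1.439.
ε = (dQ/dP)(P/Q) = (-1.439)(290/1528.560).
|ε| < 1, so demand is inelastic at this price.

-0.273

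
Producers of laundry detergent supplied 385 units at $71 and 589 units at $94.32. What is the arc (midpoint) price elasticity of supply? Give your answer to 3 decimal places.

ΔQ = 589 − 385 = 204; ΔP = 94.32 − 71 = 23.32.
Midpoints: P̄ = 82.66, Q̄ = 487.0.
ε_s = (ΔQ/ΔP)(P̄/Q̄) = (204/23.32)(82.66/487.0).

1.485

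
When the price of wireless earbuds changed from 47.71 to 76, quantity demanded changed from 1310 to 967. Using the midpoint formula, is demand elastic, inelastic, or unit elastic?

inelastic

Arc ε ≈ -0.659.
|ε| = 0.66 < 1.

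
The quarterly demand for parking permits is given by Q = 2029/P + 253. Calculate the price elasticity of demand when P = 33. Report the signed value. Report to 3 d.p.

At P = 33, Q = 314.485.
dQ/dP = −2029/P² = -1.863.
ε = (dQ/dP)(P/Q) = (-1.863)(33/314.485).
|ε| < 1, so demand is inelastic at this price.

-0.196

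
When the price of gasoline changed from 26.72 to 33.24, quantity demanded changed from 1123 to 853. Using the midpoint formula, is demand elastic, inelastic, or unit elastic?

Arc ε ≈ -1.257.
|ε| = 1.26 > 1.

elastic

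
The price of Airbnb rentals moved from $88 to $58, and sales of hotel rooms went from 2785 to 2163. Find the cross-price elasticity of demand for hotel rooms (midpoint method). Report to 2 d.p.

0.61

ΔQ_x = 2163 − 2785 = -622; ΔP_y = 58 − 88 = -30.
Midpoints: P̄_y = 73.00, Q̄_x = 2474.0.
ε_xy = (ΔQ_x/ΔP_y)(P̄_y/Q̄_x) = (-622/-30)(73.00/2474.0).
ε_xy > 0, so the goods are substitutes.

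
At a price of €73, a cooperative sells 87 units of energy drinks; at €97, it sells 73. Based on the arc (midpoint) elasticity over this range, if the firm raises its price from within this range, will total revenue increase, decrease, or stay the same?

Arc ε = (-14/24)(85.00/80.0) ≈ -0.620.
|ε| = 0.62 < 1, so demand is inelastic. A price rise therefore raises total revenue.

increase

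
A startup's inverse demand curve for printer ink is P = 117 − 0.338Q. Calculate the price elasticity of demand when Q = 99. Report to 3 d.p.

At Q = 99, P = 117 − 0.338(99) = 83.54.
dP/dQ = −0.338, so dQ/dP = 1/(−0.338) = -2.959.
ε = (dQ/dP)(P/Q) = (-2.959)(83.54/99).

-2.497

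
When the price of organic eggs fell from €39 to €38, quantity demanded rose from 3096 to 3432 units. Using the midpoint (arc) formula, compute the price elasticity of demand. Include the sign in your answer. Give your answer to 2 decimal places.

-3.96

ΔQ = 3432 − 3096 = 336; ΔP = 38 − 39 = -1.
Midpoints: P̄ = 38.50, Q̄ = 3264.0.
ε = (ΔQ/ΔP)(P̄/Q̄) = (336/-1)(38.50/3264.0).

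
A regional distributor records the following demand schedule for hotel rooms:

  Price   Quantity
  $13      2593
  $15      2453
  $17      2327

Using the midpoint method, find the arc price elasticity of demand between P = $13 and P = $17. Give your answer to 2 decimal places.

-0.41

At P = 13, Q = 2593; at P = 17, Q = 2327.
ΔQ = -266, ΔP = 4. Midpoints: P̄ = 15.00, Q̄ = 2460.0.
ε = (ΔQ/ΔP)(P̄/Q̄) = (-266/4)(15.00/2460.0).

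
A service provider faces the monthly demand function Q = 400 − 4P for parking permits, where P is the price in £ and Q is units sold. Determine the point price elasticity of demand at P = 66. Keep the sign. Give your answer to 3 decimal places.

-1.941

At P = 66, Q = 136.
dQ/dP = −4.
ε = (dQ/dP)(P/Q) = (-4)(66/136).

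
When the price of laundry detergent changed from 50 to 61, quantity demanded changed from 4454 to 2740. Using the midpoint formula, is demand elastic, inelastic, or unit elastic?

Arc ε ≈ -2.404.
|ε| = 2.40 > 1.

elastic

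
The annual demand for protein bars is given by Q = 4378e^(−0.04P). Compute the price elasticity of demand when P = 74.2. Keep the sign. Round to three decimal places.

-2.968

At P = 74.2, Q = 225.056.
dQ/dP = −0.04·4378e^(−0.04P) = −0.04Q = -9.002.
ε = (dQ/dP)(P/Q) = (-9.002)(74.2/225.056).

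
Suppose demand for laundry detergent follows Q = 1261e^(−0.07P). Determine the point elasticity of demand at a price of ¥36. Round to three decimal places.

-2.520

At P = 36, Q = 101.460.
dQ/dP = −0.07·1261e^(−0.07P) = −0.07Q = -7.102.
ε = (dQ/dP)(P/Q) = (-7.102)(36/101.460).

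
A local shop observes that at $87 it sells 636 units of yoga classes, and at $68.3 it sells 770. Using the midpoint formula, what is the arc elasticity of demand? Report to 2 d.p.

-0.79

ΔQ = 770 − 636 = 134; ΔP = 68.3 − 87 = -18.7.
Midpoints: P̄ = 77.65, Q̄ = 703.0.
ε = (ΔQ/ΔP)(P̄/Q̄) = (134/-18.7)(77.65/703.0).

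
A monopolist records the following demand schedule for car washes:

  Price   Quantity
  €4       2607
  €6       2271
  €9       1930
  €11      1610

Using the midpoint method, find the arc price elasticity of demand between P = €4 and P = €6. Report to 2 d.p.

-0.34

At P = 4, Q = 2607; at P = 6, Q = 2271.
ΔQ = -336, ΔP = 2. Midpoints: P̄ = 5.00, Q̄ = 2439.0.
ε = (ΔQ/ΔP)(P̄/Q̄) = (-336/2)(5.00/2439.0).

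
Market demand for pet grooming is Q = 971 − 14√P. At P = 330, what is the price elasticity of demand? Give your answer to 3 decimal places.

At P = 330, Q = 716.677.
dQ/dP = −14/(2√P) = -0.385.
ε = (dQ/dP)(P/Q) = (-0.385)(330/716.677).

-0.177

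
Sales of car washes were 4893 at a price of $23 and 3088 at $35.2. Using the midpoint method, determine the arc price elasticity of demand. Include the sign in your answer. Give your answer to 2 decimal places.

ΔQ = 3088 − 4893 = -1805; ΔP = 35.2 − 23 = 12.2.
Midpoints: P̄ = 29.10, Q̄ = 3990.5.
ε = (ΔQ/ΔP)(P̄/Q̄) = (-1805/12.2)(29.10/3990.5).

-1.08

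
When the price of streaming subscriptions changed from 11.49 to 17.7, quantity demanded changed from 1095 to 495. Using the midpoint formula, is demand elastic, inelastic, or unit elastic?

Arc ε ≈ -1.774.
|ε| = 1.77 > 1.

elastic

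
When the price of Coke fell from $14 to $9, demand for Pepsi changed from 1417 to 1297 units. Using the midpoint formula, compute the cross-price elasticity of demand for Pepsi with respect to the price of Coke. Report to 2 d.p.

ΔQ_x = 1297 − 1417 = -120; ΔP_y = 9 − 14 = -5.
Midpoints: P̄_y = 11.50, Q̄_x = 1357.0.
ε_xy = (ΔQ_x/ΔP_y)(P̄_y/Q̄_x) = (-120/-5)(11.50/1357.0).

0.20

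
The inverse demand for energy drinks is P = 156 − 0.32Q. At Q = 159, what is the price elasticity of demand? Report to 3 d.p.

At Q = 159, P = 156 − 0.32(159) = 105.12.
dP/dQ = −0.32, so dQ/dP = 1/(−0.32) = -3.125.
ε = (dQ/dP)(P/Q) = (-3.125)(105.12/159).

-2.066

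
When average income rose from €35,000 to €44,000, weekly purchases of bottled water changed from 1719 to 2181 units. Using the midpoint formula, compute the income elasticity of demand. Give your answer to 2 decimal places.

1.04

ΔQ = 462, ΔI = 9000. Midpoints: Ī = 39,500, Q̄ = 1950.0.
ε_I = (ΔQ/ΔI)(Ī/Q̄) = (462/9000)(39500/1950.0).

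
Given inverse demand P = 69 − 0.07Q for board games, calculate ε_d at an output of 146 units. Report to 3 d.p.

-5.751

At Q = 146, P = 69 − 0.07(146) = 58.78.
dP/dQ = −0.07, so dQ/dP = 1/(−0.07) = -14.286.
ε = (dQ/dP)(P/Q) = (-14.286)(58.78/146).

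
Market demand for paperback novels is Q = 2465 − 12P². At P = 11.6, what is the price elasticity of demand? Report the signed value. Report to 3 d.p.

-3.798

At P = 11.6, Q = 850.280.
dQ/dP = −24P = -278.400.
ε = (dQ/dP)(P/Q) = (-278.400)(11.6/850.280).
|ε| > 1, so demand is elastic at this price.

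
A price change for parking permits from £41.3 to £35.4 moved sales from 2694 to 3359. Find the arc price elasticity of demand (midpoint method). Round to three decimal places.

ΔQ = 3359 − 2694 = 665; ΔP = 35.4 − 41.3 = -5.9.
Midpoints: P̄ = 38.35, Q̄ = 3026.5.
ε = (ΔQ/ΔP)(P̄/Q̄) = (665/-5.9)(38.35/3026.5).

-1.428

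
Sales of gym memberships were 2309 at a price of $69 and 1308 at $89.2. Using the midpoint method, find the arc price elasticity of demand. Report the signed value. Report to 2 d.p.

ΔQ = 1308 − 2309 = -1001; ΔP = 89.2 − 69 = 20.2.
Midpoints: P̄ = 79.10, Q̄ = 1808.5.
ε = (ΔQ/ΔP)(P̄/Q̄) = (-1001/20.2)(79.10/1808.5).

-2.17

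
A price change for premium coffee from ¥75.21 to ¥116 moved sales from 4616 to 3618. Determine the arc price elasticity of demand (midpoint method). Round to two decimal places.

ΔQ = 3618 − 4616 = -998; ΔP = 116 − 75.21 = 40.79.
Midpoints: P̄ = 95.60, Q̄ = 4117.0.
ε = (ΔQ/ΔP)(P̄/Q̄) = (-998/40.79)(95.60/4117.0).

-0.57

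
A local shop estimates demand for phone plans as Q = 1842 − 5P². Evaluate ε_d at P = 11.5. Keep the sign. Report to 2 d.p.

-1.12

At P = 11.5, Q = 1180.750.
dQ/dP = −10P = -115.
ε = (dQ/dP)(P/Q) = (-115)(11.5/1180.750).
|ε| > 1, so demand is elastic at this price.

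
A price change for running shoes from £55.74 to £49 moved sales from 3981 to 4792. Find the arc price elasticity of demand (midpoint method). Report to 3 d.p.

-1.437

ΔQ = 4792 − 3981 = 811; ΔP = 49 − 55.74 = -6.74.
Midpoints: P̄ = 52.37, Q̄ = 4386.5.
ε = (ΔQ/ΔP)(P̄/Q̄) = (811/-6.74)(52.37/4386.5).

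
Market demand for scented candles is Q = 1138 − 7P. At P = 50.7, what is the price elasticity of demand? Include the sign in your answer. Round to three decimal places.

At P = 50.7, Q = 783.100.
dQ/dP = −7.
ε = (dQ/dP)(P/Q) = (-7)(50.7/783.100).
|ε| < 1, so demand is inelastic at this price.

-0.453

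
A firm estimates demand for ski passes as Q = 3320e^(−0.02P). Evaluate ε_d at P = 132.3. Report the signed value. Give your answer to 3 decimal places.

-2.646

At P = 132.3, Q = 235.502.
dQ/dP = −0.02·3320e^(−0.02P) = −0.02Q = -4.710.
ε = (dQ/dP)(P/Q) = (-4.710)(132.3/235.502).
|ε| > 1, so demand is elastic at this price.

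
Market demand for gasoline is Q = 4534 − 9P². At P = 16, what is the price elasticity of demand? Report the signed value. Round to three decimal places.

At P = 16, Q = 2230.
dQ/dP = −18P = -288.
ε = (dQ/dP)(P/Q) = (-288)(16/2230).
|ε| > 1, so demand is elastic at this price.

-2.066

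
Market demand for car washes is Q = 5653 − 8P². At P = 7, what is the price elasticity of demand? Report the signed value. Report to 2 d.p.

At P = 7, Q = 5261.
dQ/dP = −16P = -112.
ε = (dQ/dP)(P/Q) = (-112)(7/5261).

-0.15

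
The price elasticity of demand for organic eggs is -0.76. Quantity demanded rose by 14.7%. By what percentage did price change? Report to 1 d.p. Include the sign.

-19.3%

%ΔP ≈ %ΔQ / ε = (14.7%)/(-0.76) = -19.34%.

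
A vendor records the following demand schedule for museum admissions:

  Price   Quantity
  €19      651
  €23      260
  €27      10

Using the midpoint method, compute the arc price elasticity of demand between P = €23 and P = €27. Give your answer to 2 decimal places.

At P = 23, Q = 260; at P = 27, Q = 10.
ΔQ = -250, ΔP = 4. Midpoints: P̄ = 25.00, Q̄ = 135.0.
ε = (ΔQ/ΔP)(P̄/Q̄) = (-250/4)(25.00/135.0).

-11.57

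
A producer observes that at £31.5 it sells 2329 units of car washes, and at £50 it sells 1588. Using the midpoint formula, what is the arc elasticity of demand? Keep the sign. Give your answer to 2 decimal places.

ΔQ = 1588 − 2329 = -741; ΔP = 50 − 31.5 = 18.5.
Midpoints: P̄ = 40.75, Q̄ = 1958.5.
ε = (ΔQ/ΔP)(P̄/Q̄) = (-741/18.5)(40.75/1958.5).

-0.83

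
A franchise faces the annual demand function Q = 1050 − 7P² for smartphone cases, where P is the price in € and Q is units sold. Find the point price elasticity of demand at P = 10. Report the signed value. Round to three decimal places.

-4.000

At P = 10, Q = 350.
dQ/dP = −14P = -140.
ε = (dQ/dP)(P/Q) = (-140)(10/350).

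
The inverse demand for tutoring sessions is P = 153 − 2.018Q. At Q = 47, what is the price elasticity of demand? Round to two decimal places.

-0.61

At Q = 47, P = 153 − 2.018(47) = 58.15.
dP/dQ = −2.018, so dQ/dP = 1/(−2.018) = -0.496.
ε = (dQ/dP)(P/Q) = (-0.496)(58.15/47).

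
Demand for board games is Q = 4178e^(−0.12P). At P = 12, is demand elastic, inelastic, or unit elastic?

Q = 989.884, dQ/dP = -118.786.
ε = (dQ/dP)(P/Q) ≈ -1.440.
|ε| = 1.44 > 1.

elastic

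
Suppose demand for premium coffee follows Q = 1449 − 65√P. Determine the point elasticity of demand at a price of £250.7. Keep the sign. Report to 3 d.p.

-1.226

At P = 250.7, Q = 419.822.
dQ/dP = −65/(2√P) = -2.053.
ε = (dQ/dP)(P/Q) = (-2.053)(250.7/419.822).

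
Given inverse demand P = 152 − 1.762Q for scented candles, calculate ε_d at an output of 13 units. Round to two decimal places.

At Q = 13, P = 152 − 1.762(13) = 129.09.
dP/dQ = −1.762, so dQ/dP = 1/(−1.762) = -0.568.
ε = (dQ/dP)(P/Q) = (-0.568)(129.09/13).

-5.64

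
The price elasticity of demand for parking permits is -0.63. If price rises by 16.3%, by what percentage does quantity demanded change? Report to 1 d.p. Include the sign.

-10.3%

%ΔQ ≈ ε × %ΔP = (-0.63)(16.3%) = -10.27%.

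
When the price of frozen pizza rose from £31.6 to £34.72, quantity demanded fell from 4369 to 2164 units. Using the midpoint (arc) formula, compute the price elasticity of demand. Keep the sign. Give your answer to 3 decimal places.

-7.174

ΔQ = 2164 − 4369 = -2205; ΔP = 34.72 − 31.6 = 3.12.
Midpoints: P̄ = 33.16, Q̄ = 3266.5.
ε = (ΔQ/ΔP)(P̄/Q̄) = (-2205/3.12)(33.16/3266.5).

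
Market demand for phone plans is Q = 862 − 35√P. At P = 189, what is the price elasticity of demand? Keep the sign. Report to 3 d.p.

-0.632

At P = 189, Q = 380.830.
dQ/dP = −35/(2√P) = -1.273.
ε = (dQ/dP)(P/Q) = (-1.273)(189/380.830).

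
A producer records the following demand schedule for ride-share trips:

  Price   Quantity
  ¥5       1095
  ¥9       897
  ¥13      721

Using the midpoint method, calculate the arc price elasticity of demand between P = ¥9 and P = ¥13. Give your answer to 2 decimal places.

At P = 9, Q = 897; at P = 13, Q = 721.
ΔQ = -176, ΔP = 4. Midpoints: P̄ = 11.00, Q̄ = 809.0.
ε = (ΔQ/ΔP)(P̄/Q̄) = (-176/4)(11.00/809.0).

-0.60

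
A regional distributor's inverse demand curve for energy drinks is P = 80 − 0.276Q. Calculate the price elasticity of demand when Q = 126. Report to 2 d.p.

-1.30

At Q = 126, P = 80 − 0.276(126) = 45.22.
dP/dQ = −0.276, so dQ/dP = 1/(−0.276) = -3.623.
ε = (dQ/dP)(P/Q) = (-3.623)(45.22/126).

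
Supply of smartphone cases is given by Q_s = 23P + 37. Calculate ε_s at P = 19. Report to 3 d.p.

At P = 19, Q_s = 474.
dQ_s/dP = 23.
ε_s = (dQ_s/dP)(P/Q_s) = (23)(19/474).

0.922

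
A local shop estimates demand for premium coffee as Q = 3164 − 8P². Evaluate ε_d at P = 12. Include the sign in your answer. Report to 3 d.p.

At P = 12, Q = 2012.
dQ/dP = −16P = -192.
ε = (dQ/dP)(P/Q) = (-192)(12/2012).

-1.145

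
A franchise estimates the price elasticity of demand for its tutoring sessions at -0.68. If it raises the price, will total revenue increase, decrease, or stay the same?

|ε| = 0.68 < 1, so demand is inelastic. A price rise therefore raises total revenue.

increase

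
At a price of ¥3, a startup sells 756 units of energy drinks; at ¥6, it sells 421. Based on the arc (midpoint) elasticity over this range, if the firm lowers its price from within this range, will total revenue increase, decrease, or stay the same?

Arc ε = (-335/3)(4.50/588.5) ≈ -0.854.
|ε| = 0.85 < 1, so demand is inelastic. A price cut therefore reduces total revenue.

decrease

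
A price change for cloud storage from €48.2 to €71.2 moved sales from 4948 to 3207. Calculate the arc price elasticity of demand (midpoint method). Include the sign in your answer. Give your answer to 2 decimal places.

ΔQ = 3207 − 4948 = -1741; ΔP = 71.2 − 48.2 = 23.
Midpoints: P̄ = 59.70, Q̄ = 4077.5.
ε = (ΔQ/ΔP)(P̄/Q̄) = (-1741/23)(59.70/4077.5).

-1.11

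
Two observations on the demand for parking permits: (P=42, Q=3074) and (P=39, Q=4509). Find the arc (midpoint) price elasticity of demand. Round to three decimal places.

-5.109

ΔQ = 4509 − 3074 = 1435; ΔP = 39 − 42 = -3.
Midpoints: P̄ = 40.50, Q̄ = 3791.5.
ε = (ΔQ/ΔP)(P̄/Q̄) = (1435/-3)(40.50/3791.5).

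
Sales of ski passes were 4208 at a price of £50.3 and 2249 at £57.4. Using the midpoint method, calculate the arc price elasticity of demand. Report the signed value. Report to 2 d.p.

-4.60

ΔQ = 2249 − 4208 = -1959; ΔP = 57.4 − 50.3 = 7.1.
Midpoints: P̄ = 53.85, Q̄ = 3228.5.
ε = (ΔQ/ΔP)(P̄/Q̄) = (-1959/7.1)(53.85/3228.5).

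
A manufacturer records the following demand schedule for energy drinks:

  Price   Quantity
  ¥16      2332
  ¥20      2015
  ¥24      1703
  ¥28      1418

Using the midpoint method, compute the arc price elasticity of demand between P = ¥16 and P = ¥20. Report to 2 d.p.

At P = 16, Q = 2332; at P = 20, Q = 2015.
ΔQ = -317, ΔP = 4. Midpoints: P̄ = 18.00, Q̄ = 2173.5.
ε = (ΔQ/ΔP)(P̄/Q̄) = (-317/4)(18.00/2173.5).

-0.66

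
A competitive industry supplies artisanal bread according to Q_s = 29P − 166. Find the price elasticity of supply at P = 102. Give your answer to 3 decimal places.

1.059

At P = 102, Q_s = 2792.
dQ_s/dP = 29.
ε_s = (dQ_s/dP)(P/Q_s) = (29)(102/2792).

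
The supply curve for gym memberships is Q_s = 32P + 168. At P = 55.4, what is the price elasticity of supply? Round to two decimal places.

At P = 55.4, Q_s = 1940.80.
dQ_s/dP = 32.
ε_s = (dQ_s/dP)(P/Q_s) = (32)(55.4/1940.80).

0.91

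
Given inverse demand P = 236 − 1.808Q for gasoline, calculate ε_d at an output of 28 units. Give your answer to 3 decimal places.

-3.662

At Q = 28, P = 236 − 1.808(28) = 185.38.
dP/dQ = −1.808, so dQ/dP = 1/(−1.808) = -0.553.
ε = (dQ/dP)(P/Q) = (-0.553)(185.38/28).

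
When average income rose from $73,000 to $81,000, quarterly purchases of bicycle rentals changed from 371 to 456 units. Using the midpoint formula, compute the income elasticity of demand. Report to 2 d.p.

1.98

ΔQ = 85, ΔI = 8000. Midpoints: Ī = 77,000, Q̄ = 413.5.
ε_I = (ΔQ/ΔI)(Ī/Q̄) = (85/8000)(77000/413.5).
ε_I > 0, so the good is normal.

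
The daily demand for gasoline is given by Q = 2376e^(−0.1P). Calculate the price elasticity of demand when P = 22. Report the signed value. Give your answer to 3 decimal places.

-2.200

At P = 22, Q = 263.268.
dQ/dP = −0.1·2376e^(−0.1P) = −0.1Q = -26.327.
ε = (dQ/dP)(P/Q) = (-26.327)(22/263.268).
|ε| > 1, so demand is elastic at this price.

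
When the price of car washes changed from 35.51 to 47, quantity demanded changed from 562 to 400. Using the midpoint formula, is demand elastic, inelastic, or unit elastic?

elastic

Arc ε ≈ -1.209.
|ε| = 1.21 > 1.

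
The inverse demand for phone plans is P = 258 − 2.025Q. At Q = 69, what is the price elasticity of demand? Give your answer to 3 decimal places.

-0.846

At Q = 69, P = 258 − 2.025(69) = 118.28.
dP/dQ = −2.025, so dQ/dP = 1/(−2.025) = -0.494.
ε = (dQ/dP)(P/Q) = (-0.494)(118.28/69).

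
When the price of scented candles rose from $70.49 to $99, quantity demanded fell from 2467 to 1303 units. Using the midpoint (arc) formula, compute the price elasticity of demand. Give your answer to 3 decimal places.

ΔQ = 1303 − 2467 = -1164; ΔP = 99 − 70.49 = 28.51.
Midpoints: P̄ = 84.75, Q̄ = 1885.0.
ε = (ΔQ/ΔP)(P̄/Q̄) = (-1164/28.51)(84.75/1885.0).

-1.836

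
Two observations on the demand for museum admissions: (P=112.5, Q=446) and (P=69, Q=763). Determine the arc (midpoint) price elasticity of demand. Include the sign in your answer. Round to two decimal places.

ΔQ = 763 − 446 = 317; ΔP = 69 − 112.5 = -43.5.
Midpoints: P̄ = 90.75, Q̄ = 604.5.
ε = (ΔQ/ΔP)(P̄/Q̄) = (317/-43.5)(90.75/604.5).

-1.09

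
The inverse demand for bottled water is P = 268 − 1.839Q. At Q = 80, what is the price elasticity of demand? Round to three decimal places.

-0.822

At Q = 80, P = 268 − 1.839(80) = 120.88.
dP/dQ = −1.839, so dQ/dP = 1/(−1.839) = -0.544.
ε = (dQ/dP)(P/Q) = (-0.544)(120.88/80).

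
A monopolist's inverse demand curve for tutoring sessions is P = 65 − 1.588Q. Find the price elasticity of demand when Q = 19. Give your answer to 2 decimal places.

-1.15

At Q = 19, P = 65 − 1.588(19) = 34.83.
dP/dQ = −1.588, so dQ/dP = 1/(−1.588) = -0.630.
ε = (dQ/dP)(P/Q) = (-0.630)(34.83/19).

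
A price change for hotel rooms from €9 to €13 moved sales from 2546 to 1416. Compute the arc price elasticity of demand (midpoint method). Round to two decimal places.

ΔQ = 1416 − 2546 = -1130; ΔP = 13 − 9 = 4.
Midpoints: P̄ = 11.00, Q̄ = 1981.0.
ε = (ΔQ/ΔP)(P̄/Q̄) = (-1130/4)(11.00/1981.0).

-1.57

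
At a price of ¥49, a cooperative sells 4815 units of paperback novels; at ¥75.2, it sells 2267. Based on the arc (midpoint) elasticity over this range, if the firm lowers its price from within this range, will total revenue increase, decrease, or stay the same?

increase

Arc ε = (-2548/26.2)(62.10/3541.0) ≈ -1.706.
|ε| = 1.71 > 1, so demand is elastic. A price cut therefore raises total revenue.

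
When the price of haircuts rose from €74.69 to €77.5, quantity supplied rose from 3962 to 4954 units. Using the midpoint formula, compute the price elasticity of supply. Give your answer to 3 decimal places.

6.026

ΔQ = 4954 − 3962 = 992; ΔP = 77.5 − 74.69 = 2.81.
Midpoints: P̄ = 76.09, Q̄ = 4458.0.
ε_s = (ΔQ/ΔP)(P̄/Q̄) = (992/2.81)(76.09/4458.0).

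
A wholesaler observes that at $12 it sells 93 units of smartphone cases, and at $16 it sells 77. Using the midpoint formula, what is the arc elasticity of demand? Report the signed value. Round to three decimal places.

ΔQ = 77 − 93 = -16; ΔP = 16 − 12 = 4.
Midpoints: P̄ = 14.00, Q̄ = 85.0.
ε = (ΔQ/ΔP)(P̄/Q̄) = (-16/4)(14.00/85.0).

-0.659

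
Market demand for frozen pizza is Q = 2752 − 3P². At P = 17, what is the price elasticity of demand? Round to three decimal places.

At P = 17, Q = 1885.
dQ/dP = −6P = -102.
ε = (dQ/dP)(P/Q) = (-102)(17/1885).

-0.920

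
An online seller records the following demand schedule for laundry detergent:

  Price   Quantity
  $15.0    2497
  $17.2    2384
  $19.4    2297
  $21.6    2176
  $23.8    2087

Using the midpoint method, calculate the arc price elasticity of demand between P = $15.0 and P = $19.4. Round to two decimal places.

At P = 15.0, Q = 2497; at P = 19.4, Q = 2297.
ΔQ = -200, ΔP = 4.4. Midpoints: P̄ = 17.20, Q̄ = 2397.0.
ε = (ΔQ/ΔP)(P̄/Q̄) = (-200/4.4)(17.20/2397.0).

-0.33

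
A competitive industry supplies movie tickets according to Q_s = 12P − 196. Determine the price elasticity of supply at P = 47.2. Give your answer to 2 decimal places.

1.53

At P = 47.2, Q_s = 370.40.
dQ_s/dP = 12.
ε_s = (dQ_s/dP)(P/Q_s) = (12)(47.2/370.40).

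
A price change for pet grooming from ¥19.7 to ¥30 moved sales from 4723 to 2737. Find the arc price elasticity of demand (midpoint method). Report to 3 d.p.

ΔQ = 2737 − 4723 = -1986; ΔP = 30 − 19.7 = 10.3.
Midpoints: P̄ = 24.85, Q̄ = 3730.0.
ε = (ΔQ/ΔP)(P̄/Q̄) = (-1986/10.3)(24.85/3730.0).

-1.285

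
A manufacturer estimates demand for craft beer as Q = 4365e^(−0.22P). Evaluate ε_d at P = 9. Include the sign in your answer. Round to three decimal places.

At P = 9, Q = 602.672.
dQ/dP = −0.22·4365e^(−0.22P) = −0.22Q = -132.588.
ε = (dQ/dP)(P/Q) = (-132.588)(9/602.672).
|ε| > 1, so demand is elastic at this price.

-1.980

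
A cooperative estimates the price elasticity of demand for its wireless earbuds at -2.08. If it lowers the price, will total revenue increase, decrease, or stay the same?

|ε| = 2.08 > 1, so demand is elastic. A price cut therefore raises total revenue.

increase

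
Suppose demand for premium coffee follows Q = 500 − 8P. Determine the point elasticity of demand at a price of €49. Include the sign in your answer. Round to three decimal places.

-3.630

At P = 49, Q = 108.
dQ/dP = −8.
ε = (dQ/dP)(P/Q) = (-8)(49/108).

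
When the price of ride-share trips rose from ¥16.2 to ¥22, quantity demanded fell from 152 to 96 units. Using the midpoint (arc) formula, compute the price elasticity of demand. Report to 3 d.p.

-1.487

ΔQ = 96 − 152 = -56; ΔP = 22 − 16.2 = 5.8.
Midpoints: P̄ = 19.10, Q̄ = 124.0.
ε = (ΔQ/ΔP)(P̄/Q̄) = (-56/5.8)(19.10/124.0).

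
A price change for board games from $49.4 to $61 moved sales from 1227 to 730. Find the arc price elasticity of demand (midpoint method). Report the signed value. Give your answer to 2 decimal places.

-2.42

ΔQ = 730 − 1227 = -497; ΔP = 61 − 49.4 = 11.6.
Midpoints: P̄ = 55.20, Q̄ = 978.5.
ε = (ΔQ/ΔP)(P̄/Q̄) = (-497/11.6)(55.20/978.5).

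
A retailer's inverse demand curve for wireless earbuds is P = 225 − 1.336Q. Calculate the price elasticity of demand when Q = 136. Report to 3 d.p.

At Q = 136, P = 225 − 1.336(136) = 43.30.
dP/dQ = −1.336, so dQ/dP = 1/(−1.336) = -0.749.
ε = (dQ/dP)(P/Q) = (-0.749)(43.30/136).

-0.238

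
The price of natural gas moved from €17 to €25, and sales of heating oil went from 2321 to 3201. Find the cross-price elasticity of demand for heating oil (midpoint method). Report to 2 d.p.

ΔQ_x = 3201 − 2321 = 880; ΔP_y = 25 − 17 = 8.
Midpoints: P̄_y = 21.00, Q̄_x = 2761.0.
ε_xy = (ΔQ_x/ΔP_y)(P̄_y/Q̄_x) = (880/8)(21.00/2761.0).

0.84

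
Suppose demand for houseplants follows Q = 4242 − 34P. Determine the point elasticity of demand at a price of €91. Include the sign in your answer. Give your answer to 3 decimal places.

-2.695

At P = 91, Q = 1148.
dQ/dP = −34.
ε = (dQ/dP)(P/Q) = (-34)(91/1148).
|ε| > 1, so demand is elastic at this price.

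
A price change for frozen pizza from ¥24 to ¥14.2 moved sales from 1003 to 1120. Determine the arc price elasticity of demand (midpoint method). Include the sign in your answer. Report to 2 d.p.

ΔQ = 1120 − 1003 = 117; ΔP = 14.2 − 24 = -9.8.
Midpoints: P̄ = 19.10, Q̄ = 1061.5.
ε = (ΔQ/ΔP)(P̄/Q̄) = (117/-9.8)(19.10/1061.5).

-0.21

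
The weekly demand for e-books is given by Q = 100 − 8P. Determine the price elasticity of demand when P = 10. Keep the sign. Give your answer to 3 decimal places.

At P = 10, Q = 20.
dQ/dP = −8.
ε = (dQ/dP)(P/Q) = (-8)(10/20).

-4.000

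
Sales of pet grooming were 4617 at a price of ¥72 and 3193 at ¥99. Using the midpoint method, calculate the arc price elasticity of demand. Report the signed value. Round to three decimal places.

-1.155

ΔQ = 3193 − 4617 = -1424; ΔP = 99 − 72 = 27.
Midpoints: P̄ = 85.50, Q̄ = 3905.0.
ε = (ΔQ/ΔP)(P̄/Q̄) = (-1424/27)(85.50/3905.0).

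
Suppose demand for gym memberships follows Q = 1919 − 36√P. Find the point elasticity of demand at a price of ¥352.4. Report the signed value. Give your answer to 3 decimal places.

-0.272

At P = 352.4, Q = 1243.196.
dQ/dP = −36/(2√P) = -0.959.
ε = (dQ/dP)(P/Q) = (-0.959)(352.4/1243.196).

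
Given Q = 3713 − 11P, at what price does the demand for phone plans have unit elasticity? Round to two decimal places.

168.77

For linear demand Q = a − bP, ε = −bP/(a − bP). |ε| = 1 when bP = a − bP, i.e. P = a/(2b).
P = 3713/(2·11) = 3713/22 = 168.7727.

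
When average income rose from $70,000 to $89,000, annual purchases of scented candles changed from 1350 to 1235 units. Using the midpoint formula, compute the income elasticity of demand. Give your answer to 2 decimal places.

-0.37

ΔQ = -115, ΔI = 19000. Midpoints: Ī = 79,500, Q̄ = 1292.5.
ε_I = (ΔQ/ΔI)(Ī/Q̄) = (-115/19000)(79500/1292.5).
ε_I < 0, so the good is inferior.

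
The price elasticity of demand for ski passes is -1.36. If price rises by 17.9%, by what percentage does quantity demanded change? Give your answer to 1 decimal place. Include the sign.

-24.3%

%ΔQ ≈ ε × %ΔP = (-1.36)(17.9%) = -24.34%.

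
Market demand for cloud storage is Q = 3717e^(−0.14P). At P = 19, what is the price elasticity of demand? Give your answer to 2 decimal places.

-2.66

At P = 19, Q = 259.998.
dQ/dP = −0.14·3717e^(−0.14P) = −0.14Q = -36.400.
ε = (dQ/dP)(P/Q) = (-36.400)(19/259.998).
|ε| > 1, so demand is elastic at this price.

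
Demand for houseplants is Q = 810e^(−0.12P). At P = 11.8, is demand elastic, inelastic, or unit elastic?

Q = 196.573, dQ/dP = -23.589.
ε = (dQ/dP)(P/Q) ≈ -1.416.
|ε| = 1.42 > 1.

elastic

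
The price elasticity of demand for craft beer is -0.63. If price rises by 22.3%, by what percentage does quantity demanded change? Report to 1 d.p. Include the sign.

%ΔQ ≈ ε × %ΔP = (-0.63)(22.3%) = -14.05%.

-14.0%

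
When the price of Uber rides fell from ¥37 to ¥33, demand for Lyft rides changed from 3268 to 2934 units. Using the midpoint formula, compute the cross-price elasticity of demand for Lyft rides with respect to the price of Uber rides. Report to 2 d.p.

0.94

ΔQ_x = 2934 − 3268 = -334; ΔP_y = 33 − 37 = -4.
Midpoints: P̄_y = 35.00, Q̄_x = 3101.0.
ε_xy = (ΔQ_x/ΔP_y)(P̄_y/Q̄_x) = (-334/-4)(35.00/3101.0).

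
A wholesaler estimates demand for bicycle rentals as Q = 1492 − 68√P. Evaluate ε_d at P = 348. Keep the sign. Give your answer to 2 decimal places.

-2.84

At P = 348, Q = 223.476.
dQ/dP = −68/(2√P) = -1.823.
ε = (dQ/dP)(P/Q) = (-1.823)(348/223.476).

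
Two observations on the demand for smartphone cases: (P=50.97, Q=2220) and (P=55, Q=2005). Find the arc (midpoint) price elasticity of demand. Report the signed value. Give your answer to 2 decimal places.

ΔQ = 2005 − 2220 = -215; ΔP = 55 − 50.97 = 4.03.
Midpoints: P̄ = 52.98, Q̄ = 2112.5.
ε = (ΔQ/ΔP)(P̄/Q̄) = (-215/4.03)(52.98/2112.5).

-1.34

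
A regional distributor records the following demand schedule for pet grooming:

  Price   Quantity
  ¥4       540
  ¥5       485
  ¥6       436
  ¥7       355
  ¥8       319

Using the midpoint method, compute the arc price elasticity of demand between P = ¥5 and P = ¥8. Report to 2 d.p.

-0.89

At P = 5, Q = 485; at P = 8, Q = 319.
ΔQ = -166, ΔP = 3. Midpoints: P̄ = 6.50, Q̄ = 402.0.
ε = (ΔQ/ΔP)(P̄/Q̄) = (-166/3)(6.50/402.0).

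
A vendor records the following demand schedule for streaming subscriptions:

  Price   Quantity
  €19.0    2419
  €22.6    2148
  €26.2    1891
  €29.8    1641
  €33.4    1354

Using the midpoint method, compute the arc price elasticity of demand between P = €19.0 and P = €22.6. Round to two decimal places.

At P = 19.0, Q = 2419; at P = 22.6, Q = 2148.
ΔQ = -271, ΔP = 3.6. Midpoints: P̄ = 20.80, Q̄ = 2283.5.
ε = (ΔQ/ΔP)(P̄/Q̄) = (-271/3.6)(20.80/2283.5).

-0.69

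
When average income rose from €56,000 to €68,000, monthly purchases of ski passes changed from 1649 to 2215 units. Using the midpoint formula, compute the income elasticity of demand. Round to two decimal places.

ΔQ = 566, ΔI = 12000. Midpoints: Ī = 62,000, Q̄ = 1932.0.
ε_I = (ΔQ/ΔI)(Ī/Q̄) = (566/12000)(62000/1932.0).

1.51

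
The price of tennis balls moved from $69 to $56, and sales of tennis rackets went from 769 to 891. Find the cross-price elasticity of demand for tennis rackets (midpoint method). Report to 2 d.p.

-0.71

ΔQ_x = 891 − 769 = 122; ΔP_y = 56 − 69 = -13.
Midpoints: P̄_y = 62.50, Q̄_x = 830.0.
ε_xy = (ΔQ_x/ΔP_y)(P̄_y/Q̄_x) = (122/-13)(62.50/830.0).
ε_xy < 0, so the goods are complements.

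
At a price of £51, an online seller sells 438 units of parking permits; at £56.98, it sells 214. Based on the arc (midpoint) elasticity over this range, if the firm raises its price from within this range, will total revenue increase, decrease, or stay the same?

Arc ε = (-224/5.98)(53.99/326.0) ≈ -6.204.
|ε| = 6.20 > 1, so demand is elastic. A price rise therefore reduces total revenue.

decrease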